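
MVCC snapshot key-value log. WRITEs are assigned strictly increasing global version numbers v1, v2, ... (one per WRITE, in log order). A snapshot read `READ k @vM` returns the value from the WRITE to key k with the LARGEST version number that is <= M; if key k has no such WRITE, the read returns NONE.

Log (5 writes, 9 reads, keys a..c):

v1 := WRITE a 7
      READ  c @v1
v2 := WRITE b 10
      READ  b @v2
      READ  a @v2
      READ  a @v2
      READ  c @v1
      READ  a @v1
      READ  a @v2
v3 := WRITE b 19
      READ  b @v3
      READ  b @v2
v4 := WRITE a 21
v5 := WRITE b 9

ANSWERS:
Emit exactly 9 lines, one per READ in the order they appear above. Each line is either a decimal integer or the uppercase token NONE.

v1: WRITE a=7  (a history now [(1, 7)])
READ c @v1: history=[] -> no version <= 1 -> NONE
v2: WRITE b=10  (b history now [(2, 10)])
READ b @v2: history=[(2, 10)] -> pick v2 -> 10
READ a @v2: history=[(1, 7)] -> pick v1 -> 7
READ a @v2: history=[(1, 7)] -> pick v1 -> 7
READ c @v1: history=[] -> no version <= 1 -> NONE
READ a @v1: history=[(1, 7)] -> pick v1 -> 7
READ a @v2: history=[(1, 7)] -> pick v1 -> 7
v3: WRITE b=19  (b history now [(2, 10), (3, 19)])
READ b @v3: history=[(2, 10), (3, 19)] -> pick v3 -> 19
READ b @v2: history=[(2, 10), (3, 19)] -> pick v2 -> 10
v4: WRITE a=21  (a history now [(1, 7), (4, 21)])
v5: WRITE b=9  (b history now [(2, 10), (3, 19), (5, 9)])

Answer: NONE
10
7
7
NONE
7
7
19
10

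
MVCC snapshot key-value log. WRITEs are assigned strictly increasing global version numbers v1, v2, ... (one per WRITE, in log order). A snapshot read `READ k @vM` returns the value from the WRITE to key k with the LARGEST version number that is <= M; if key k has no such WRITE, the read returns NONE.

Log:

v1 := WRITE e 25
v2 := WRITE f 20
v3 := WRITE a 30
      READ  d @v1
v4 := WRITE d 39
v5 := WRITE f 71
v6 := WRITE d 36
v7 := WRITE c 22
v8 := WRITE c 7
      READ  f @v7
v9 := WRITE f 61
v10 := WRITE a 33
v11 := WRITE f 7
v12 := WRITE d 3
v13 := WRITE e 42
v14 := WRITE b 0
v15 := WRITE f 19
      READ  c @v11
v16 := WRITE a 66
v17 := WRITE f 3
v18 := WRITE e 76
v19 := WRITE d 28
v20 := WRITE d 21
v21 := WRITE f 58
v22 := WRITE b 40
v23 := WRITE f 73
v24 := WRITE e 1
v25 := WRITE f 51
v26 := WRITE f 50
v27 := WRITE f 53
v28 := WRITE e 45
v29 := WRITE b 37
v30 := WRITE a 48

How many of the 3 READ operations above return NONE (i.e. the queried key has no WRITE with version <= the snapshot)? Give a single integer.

Answer: 1

Derivation:
v1: WRITE e=25  (e history now [(1, 25)])
v2: WRITE f=20  (f history now [(2, 20)])
v3: WRITE a=30  (a history now [(3, 30)])
READ d @v1: history=[] -> no version <= 1 -> NONE
v4: WRITE d=39  (d history now [(4, 39)])
v5: WRITE f=71  (f history now [(2, 20), (5, 71)])
v6: WRITE d=36  (d history now [(4, 39), (6, 36)])
v7: WRITE c=22  (c history now [(7, 22)])
v8: WRITE c=7  (c history now [(7, 22), (8, 7)])
READ f @v7: history=[(2, 20), (5, 71)] -> pick v5 -> 71
v9: WRITE f=61  (f history now [(2, 20), (5, 71), (9, 61)])
v10: WRITE a=33  (a history now [(3, 30), (10, 33)])
v11: WRITE f=7  (f history now [(2, 20), (5, 71), (9, 61), (11, 7)])
v12: WRITE d=3  (d history now [(4, 39), (6, 36), (12, 3)])
v13: WRITE e=42  (e history now [(1, 25), (13, 42)])
v14: WRITE b=0  (b history now [(14, 0)])
v15: WRITE f=19  (f history now [(2, 20), (5, 71), (9, 61), (11, 7), (15, 19)])
READ c @v11: history=[(7, 22), (8, 7)] -> pick v8 -> 7
v16: WRITE a=66  (a history now [(3, 30), (10, 33), (16, 66)])
v17: WRITE f=3  (f history now [(2, 20), (5, 71), (9, 61), (11, 7), (15, 19), (17, 3)])
v18: WRITE e=76  (e history now [(1, 25), (13, 42), (18, 76)])
v19: WRITE d=28  (d history now [(4, 39), (6, 36), (12, 3), (19, 28)])
v20: WRITE d=21  (d history now [(4, 39), (6, 36), (12, 3), (19, 28), (20, 21)])
v21: WRITE f=58  (f history now [(2, 20), (5, 71), (9, 61), (11, 7), (15, 19), (17, 3), (21, 58)])
v22: WRITE b=40  (b history now [(14, 0), (22, 40)])
v23: WRITE f=73  (f history now [(2, 20), (5, 71), (9, 61), (11, 7), (15, 19), (17, 3), (21, 58), (23, 73)])
v24: WRITE e=1  (e history now [(1, 25), (13, 42), (18, 76), (24, 1)])
v25: WRITE f=51  (f history now [(2, 20), (5, 71), (9, 61), (11, 7), (15, 19), (17, 3), (21, 58), (23, 73), (25, 51)])
v26: WRITE f=50  (f history now [(2, 20), (5, 71), (9, 61), (11, 7), (15, 19), (17, 3), (21, 58), (23, 73), (25, 51), (26, 50)])
v27: WRITE f=53  (f history now [(2, 20), (5, 71), (9, 61), (11, 7), (15, 19), (17, 3), (21, 58), (23, 73), (25, 51), (26, 50), (27, 53)])
v28: WRITE e=45  (e history now [(1, 25), (13, 42), (18, 76), (24, 1), (28, 45)])
v29: WRITE b=37  (b history now [(14, 0), (22, 40), (29, 37)])
v30: WRITE a=48  (a history now [(3, 30), (10, 33), (16, 66), (30, 48)])
Read results in order: ['NONE', '71', '7']
NONE count = 1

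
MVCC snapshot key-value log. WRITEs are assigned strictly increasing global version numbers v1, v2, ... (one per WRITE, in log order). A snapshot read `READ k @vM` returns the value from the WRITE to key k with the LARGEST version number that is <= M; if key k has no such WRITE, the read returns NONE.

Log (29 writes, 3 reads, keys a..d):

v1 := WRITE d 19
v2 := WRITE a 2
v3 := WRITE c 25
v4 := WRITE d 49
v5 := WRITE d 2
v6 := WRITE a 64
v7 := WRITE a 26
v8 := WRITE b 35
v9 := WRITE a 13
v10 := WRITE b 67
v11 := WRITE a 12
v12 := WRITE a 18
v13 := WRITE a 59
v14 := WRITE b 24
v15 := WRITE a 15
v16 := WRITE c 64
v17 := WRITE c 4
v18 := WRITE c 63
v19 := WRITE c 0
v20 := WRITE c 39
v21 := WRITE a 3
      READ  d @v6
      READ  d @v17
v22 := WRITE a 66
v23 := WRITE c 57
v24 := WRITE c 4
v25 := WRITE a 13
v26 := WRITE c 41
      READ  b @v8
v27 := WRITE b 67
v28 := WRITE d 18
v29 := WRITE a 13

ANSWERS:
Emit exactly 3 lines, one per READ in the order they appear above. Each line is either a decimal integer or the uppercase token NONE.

Answer: 2
2
35

Derivation:
v1: WRITE d=19  (d history now [(1, 19)])
v2: WRITE a=2  (a history now [(2, 2)])
v3: WRITE c=25  (c history now [(3, 25)])
v4: WRITE d=49  (d history now [(1, 19), (4, 49)])
v5: WRITE d=2  (d history now [(1, 19), (4, 49), (5, 2)])
v6: WRITE a=64  (a history now [(2, 2), (6, 64)])
v7: WRITE a=26  (a history now [(2, 2), (6, 64), (7, 26)])
v8: WRITE b=35  (b history now [(8, 35)])
v9: WRITE a=13  (a history now [(2, 2), (6, 64), (7, 26), (9, 13)])
v10: WRITE b=67  (b history now [(8, 35), (10, 67)])
v11: WRITE a=12  (a history now [(2, 2), (6, 64), (7, 26), (9, 13), (11, 12)])
v12: WRITE a=18  (a history now [(2, 2), (6, 64), (7, 26), (9, 13), (11, 12), (12, 18)])
v13: WRITE a=59  (a history now [(2, 2), (6, 64), (7, 26), (9, 13), (11, 12), (12, 18), (13, 59)])
v14: WRITE b=24  (b history now [(8, 35), (10, 67), (14, 24)])
v15: WRITE a=15  (a history now [(2, 2), (6, 64), (7, 26), (9, 13), (11, 12), (12, 18), (13, 59), (15, 15)])
v16: WRITE c=64  (c history now [(3, 25), (16, 64)])
v17: WRITE c=4  (c history now [(3, 25), (16, 64), (17, 4)])
v18: WRITE c=63  (c history now [(3, 25), (16, 64), (17, 4), (18, 63)])
v19: WRITE c=0  (c history now [(3, 25), (16, 64), (17, 4), (18, 63), (19, 0)])
v20: WRITE c=39  (c history now [(3, 25), (16, 64), (17, 4), (18, 63), (19, 0), (20, 39)])
v21: WRITE a=3  (a history now [(2, 2), (6, 64), (7, 26), (9, 13), (11, 12), (12, 18), (13, 59), (15, 15), (21, 3)])
READ d @v6: history=[(1, 19), (4, 49), (5, 2)] -> pick v5 -> 2
READ d @v17: history=[(1, 19), (4, 49), (5, 2)] -> pick v5 -> 2
v22: WRITE a=66  (a history now [(2, 2), (6, 64), (7, 26), (9, 13), (11, 12), (12, 18), (13, 59), (15, 15), (21, 3), (22, 66)])
v23: WRITE c=57  (c history now [(3, 25), (16, 64), (17, 4), (18, 63), (19, 0), (20, 39), (23, 57)])
v24: WRITE c=4  (c history now [(3, 25), (16, 64), (17, 4), (18, 63), (19, 0), (20, 39), (23, 57), (24, 4)])
v25: WRITE a=13  (a history now [(2, 2), (6, 64), (7, 26), (9, 13), (11, 12), (12, 18), (13, 59), (15, 15), (21, 3), (22, 66), (25, 13)])
v26: WRITE c=41  (c history now [(3, 25), (16, 64), (17, 4), (18, 63), (19, 0), (20, 39), (23, 57), (24, 4), (26, 41)])
READ b @v8: history=[(8, 35), (10, 67), (14, 24)] -> pick v8 -> 35
v27: WRITE b=67  (b history now [(8, 35), (10, 67), (14, 24), (27, 67)])
v28: WRITE d=18  (d history now [(1, 19), (4, 49), (5, 2), (28, 18)])
v29: WRITE a=13  (a history now [(2, 2), (6, 64), (7, 26), (9, 13), (11, 12), (12, 18), (13, 59), (15, 15), (21, 3), (22, 66), (25, 13), (29, 13)])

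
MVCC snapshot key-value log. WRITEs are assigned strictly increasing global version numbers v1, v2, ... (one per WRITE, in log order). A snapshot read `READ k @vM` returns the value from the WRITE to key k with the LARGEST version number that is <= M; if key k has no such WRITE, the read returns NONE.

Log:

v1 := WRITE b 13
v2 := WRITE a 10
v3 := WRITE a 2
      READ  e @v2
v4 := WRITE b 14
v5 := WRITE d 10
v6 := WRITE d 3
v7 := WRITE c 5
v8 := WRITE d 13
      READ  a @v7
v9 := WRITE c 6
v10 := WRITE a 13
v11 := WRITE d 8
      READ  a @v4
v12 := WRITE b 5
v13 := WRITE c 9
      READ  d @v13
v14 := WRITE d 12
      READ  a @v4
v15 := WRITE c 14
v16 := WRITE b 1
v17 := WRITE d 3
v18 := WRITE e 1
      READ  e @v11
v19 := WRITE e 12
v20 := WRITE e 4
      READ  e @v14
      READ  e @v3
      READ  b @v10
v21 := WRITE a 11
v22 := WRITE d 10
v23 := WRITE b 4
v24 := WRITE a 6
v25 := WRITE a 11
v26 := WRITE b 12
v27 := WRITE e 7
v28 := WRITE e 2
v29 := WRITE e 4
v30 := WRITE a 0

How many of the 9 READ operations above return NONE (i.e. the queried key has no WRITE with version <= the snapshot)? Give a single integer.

Answer: 4

Derivation:
v1: WRITE b=13  (b history now [(1, 13)])
v2: WRITE a=10  (a history now [(2, 10)])
v3: WRITE a=2  (a history now [(2, 10), (3, 2)])
READ e @v2: history=[] -> no version <= 2 -> NONE
v4: WRITE b=14  (b history now [(1, 13), (4, 14)])
v5: WRITE d=10  (d history now [(5, 10)])
v6: WRITE d=3  (d history now [(5, 10), (6, 3)])
v7: WRITE c=5  (c history now [(7, 5)])
v8: WRITE d=13  (d history now [(5, 10), (6, 3), (8, 13)])
READ a @v7: history=[(2, 10), (3, 2)] -> pick v3 -> 2
v9: WRITE c=6  (c history now [(7, 5), (9, 6)])
v10: WRITE a=13  (a history now [(2, 10), (3, 2), (10, 13)])
v11: WRITE d=8  (d history now [(5, 10), (6, 3), (8, 13), (11, 8)])
READ a @v4: history=[(2, 10), (3, 2), (10, 13)] -> pick v3 -> 2
v12: WRITE b=5  (b history now [(1, 13), (4, 14), (12, 5)])
v13: WRITE c=9  (c history now [(7, 5), (9, 6), (13, 9)])
READ d @v13: history=[(5, 10), (6, 3), (8, 13), (11, 8)] -> pick v11 -> 8
v14: WRITE d=12  (d history now [(5, 10), (6, 3), (8, 13), (11, 8), (14, 12)])
READ a @v4: history=[(2, 10), (3, 2), (10, 13)] -> pick v3 -> 2
v15: WRITE c=14  (c history now [(7, 5), (9, 6), (13, 9), (15, 14)])
v16: WRITE b=1  (b history now [(1, 13), (4, 14), (12, 5), (16, 1)])
v17: WRITE d=3  (d history now [(5, 10), (6, 3), (8, 13), (11, 8), (14, 12), (17, 3)])
v18: WRITE e=1  (e history now [(18, 1)])
READ e @v11: history=[(18, 1)] -> no version <= 11 -> NONE
v19: WRITE e=12  (e history now [(18, 1), (19, 12)])
v20: WRITE e=4  (e history now [(18, 1), (19, 12), (20, 4)])
READ e @v14: history=[(18, 1), (19, 12), (20, 4)] -> no version <= 14 -> NONE
READ e @v3: history=[(18, 1), (19, 12), (20, 4)] -> no version <= 3 -> NONE
READ b @v10: history=[(1, 13), (4, 14), (12, 5), (16, 1)] -> pick v4 -> 14
v21: WRITE a=11  (a history now [(2, 10), (3, 2), (10, 13), (21, 11)])
v22: WRITE d=10  (d history now [(5, 10), (6, 3), (8, 13), (11, 8), (14, 12), (17, 3), (22, 10)])
v23: WRITE b=4  (b history now [(1, 13), (4, 14), (12, 5), (16, 1), (23, 4)])
v24: WRITE a=6  (a history now [(2, 10), (3, 2), (10, 13), (21, 11), (24, 6)])
v25: WRITE a=11  (a history now [(2, 10), (3, 2), (10, 13), (21, 11), (24, 6), (25, 11)])
v26: WRITE b=12  (b history now [(1, 13), (4, 14), (12, 5), (16, 1), (23, 4), (26, 12)])
v27: WRITE e=7  (e history now [(18, 1), (19, 12), (20, 4), (27, 7)])
v28: WRITE e=2  (e history now [(18, 1), (19, 12), (20, 4), (27, 7), (28, 2)])
v29: WRITE e=4  (e history now [(18, 1), (19, 12), (20, 4), (27, 7), (28, 2), (29, 4)])
v30: WRITE a=0  (a history now [(2, 10), (3, 2), (10, 13), (21, 11), (24, 6), (25, 11), (30, 0)])
Read results in order: ['NONE', '2', '2', '8', '2', 'NONE', 'NONE', 'NONE', '14']
NONE count = 4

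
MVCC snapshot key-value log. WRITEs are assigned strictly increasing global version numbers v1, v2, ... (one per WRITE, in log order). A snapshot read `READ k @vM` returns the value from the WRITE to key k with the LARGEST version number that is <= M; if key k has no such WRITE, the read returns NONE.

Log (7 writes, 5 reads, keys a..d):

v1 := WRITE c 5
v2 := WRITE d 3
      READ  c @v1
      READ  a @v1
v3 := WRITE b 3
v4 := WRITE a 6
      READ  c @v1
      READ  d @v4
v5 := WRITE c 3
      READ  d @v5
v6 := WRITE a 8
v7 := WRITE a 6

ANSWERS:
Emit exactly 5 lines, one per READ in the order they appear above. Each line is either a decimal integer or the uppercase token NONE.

v1: WRITE c=5  (c history now [(1, 5)])
v2: WRITE d=3  (d history now [(2, 3)])
READ c @v1: history=[(1, 5)] -> pick v1 -> 5
READ a @v1: history=[] -> no version <= 1 -> NONE
v3: WRITE b=3  (b history now [(3, 3)])
v4: WRITE a=6  (a history now [(4, 6)])
READ c @v1: history=[(1, 5)] -> pick v1 -> 5
READ d @v4: history=[(2, 3)] -> pick v2 -> 3
v5: WRITE c=3  (c history now [(1, 5), (5, 3)])
READ d @v5: history=[(2, 3)] -> pick v2 -> 3
v6: WRITE a=8  (a history now [(4, 6), (6, 8)])
v7: WRITE a=6  (a history now [(4, 6), (6, 8), (7, 6)])

Answer: 5
NONE
5
3
3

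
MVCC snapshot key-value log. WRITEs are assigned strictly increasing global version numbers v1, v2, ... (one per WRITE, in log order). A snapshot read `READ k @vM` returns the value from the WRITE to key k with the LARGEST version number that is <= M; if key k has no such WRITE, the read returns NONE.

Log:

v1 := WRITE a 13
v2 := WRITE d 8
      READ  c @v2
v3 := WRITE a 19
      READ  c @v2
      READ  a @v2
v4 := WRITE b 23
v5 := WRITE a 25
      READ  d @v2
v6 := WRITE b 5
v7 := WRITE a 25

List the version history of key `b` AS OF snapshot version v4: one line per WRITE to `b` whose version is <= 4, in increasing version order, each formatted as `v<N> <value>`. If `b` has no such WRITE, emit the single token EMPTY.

Scan writes for key=b with version <= 4:
  v1 WRITE a 13 -> skip
  v2 WRITE d 8 -> skip
  v3 WRITE a 19 -> skip
  v4 WRITE b 23 -> keep
  v5 WRITE a 25 -> skip
  v6 WRITE b 5 -> drop (> snap)
  v7 WRITE a 25 -> skip
Collected: [(4, 23)]

Answer: v4 23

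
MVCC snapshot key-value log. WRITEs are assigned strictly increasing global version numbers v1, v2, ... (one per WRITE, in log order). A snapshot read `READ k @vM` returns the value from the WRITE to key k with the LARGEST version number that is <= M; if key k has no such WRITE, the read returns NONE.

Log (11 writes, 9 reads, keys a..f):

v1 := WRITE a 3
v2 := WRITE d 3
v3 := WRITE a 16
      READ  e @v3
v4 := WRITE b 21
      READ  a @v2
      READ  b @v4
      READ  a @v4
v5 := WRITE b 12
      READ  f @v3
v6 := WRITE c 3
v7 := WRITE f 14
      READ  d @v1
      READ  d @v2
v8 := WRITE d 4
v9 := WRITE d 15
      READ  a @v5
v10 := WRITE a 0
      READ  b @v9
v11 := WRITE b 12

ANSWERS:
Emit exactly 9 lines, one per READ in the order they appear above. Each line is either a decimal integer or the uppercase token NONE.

Answer: NONE
3
21
16
NONE
NONE
3
16
12

Derivation:
v1: WRITE a=3  (a history now [(1, 3)])
v2: WRITE d=3  (d history now [(2, 3)])
v3: WRITE a=16  (a history now [(1, 3), (3, 16)])
READ e @v3: history=[] -> no version <= 3 -> NONE
v4: WRITE b=21  (b history now [(4, 21)])
READ a @v2: history=[(1, 3), (3, 16)] -> pick v1 -> 3
READ b @v4: history=[(4, 21)] -> pick v4 -> 21
READ a @v4: history=[(1, 3), (3, 16)] -> pick v3 -> 16
v5: WRITE b=12  (b history now [(4, 21), (5, 12)])
READ f @v3: history=[] -> no version <= 3 -> NONE
v6: WRITE c=3  (c history now [(6, 3)])
v7: WRITE f=14  (f history now [(7, 14)])
READ d @v1: history=[(2, 3)] -> no version <= 1 -> NONE
READ d @v2: history=[(2, 3)] -> pick v2 -> 3
v8: WRITE d=4  (d history now [(2, 3), (8, 4)])
v9: WRITE d=15  (d history now [(2, 3), (8, 4), (9, 15)])
READ a @v5: history=[(1, 3), (3, 16)] -> pick v3 -> 16
v10: WRITE a=0  (a history now [(1, 3), (3, 16), (10, 0)])
READ b @v9: history=[(4, 21), (5, 12)] -> pick v5 -> 12
v11: WRITE b=12  (b history now [(4, 21), (5, 12), (11, 12)])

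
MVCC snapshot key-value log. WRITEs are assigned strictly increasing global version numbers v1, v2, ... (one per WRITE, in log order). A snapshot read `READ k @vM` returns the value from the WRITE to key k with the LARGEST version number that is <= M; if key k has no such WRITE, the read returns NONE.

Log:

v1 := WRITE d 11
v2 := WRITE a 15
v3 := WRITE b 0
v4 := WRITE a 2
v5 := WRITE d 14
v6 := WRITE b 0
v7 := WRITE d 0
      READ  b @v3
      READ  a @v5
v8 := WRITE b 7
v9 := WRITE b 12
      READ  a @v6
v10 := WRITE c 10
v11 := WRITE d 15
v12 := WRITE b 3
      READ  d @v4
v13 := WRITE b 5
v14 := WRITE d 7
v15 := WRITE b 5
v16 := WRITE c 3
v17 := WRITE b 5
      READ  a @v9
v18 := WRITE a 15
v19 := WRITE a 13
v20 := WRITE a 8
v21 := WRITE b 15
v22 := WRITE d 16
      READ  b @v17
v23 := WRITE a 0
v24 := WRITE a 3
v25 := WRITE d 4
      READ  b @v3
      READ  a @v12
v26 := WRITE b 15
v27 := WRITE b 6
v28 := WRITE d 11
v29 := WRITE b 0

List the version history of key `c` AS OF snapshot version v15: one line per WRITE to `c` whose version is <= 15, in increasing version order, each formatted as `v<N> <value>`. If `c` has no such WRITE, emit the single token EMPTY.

Answer: v10 10

Derivation:
Scan writes for key=c with version <= 15:
  v1 WRITE d 11 -> skip
  v2 WRITE a 15 -> skip
  v3 WRITE b 0 -> skip
  v4 WRITE a 2 -> skip
  v5 WRITE d 14 -> skip
  v6 WRITE b 0 -> skip
  v7 WRITE d 0 -> skip
  v8 WRITE b 7 -> skip
  v9 WRITE b 12 -> skip
  v10 WRITE c 10 -> keep
  v11 WRITE d 15 -> skip
  v12 WRITE b 3 -> skip
  v13 WRITE b 5 -> skip
  v14 WRITE d 7 -> skip
  v15 WRITE b 5 -> skip
  v16 WRITE c 3 -> drop (> snap)
  v17 WRITE b 5 -> skip
  v18 WRITE a 15 -> skip
  v19 WRITE a 13 -> skip
  v20 WRITE a 8 -> skip
  v21 WRITE b 15 -> skip
  v22 WRITE d 16 -> skip
  v23 WRITE a 0 -> skip
  v24 WRITE a 3 -> skip
  v25 WRITE d 4 -> skip
  v26 WRITE b 15 -> skip
  v27 WRITE b 6 -> skip
  v28 WRITE d 11 -> skip
  v29 WRITE b 0 -> skip
Collected: [(10, 10)]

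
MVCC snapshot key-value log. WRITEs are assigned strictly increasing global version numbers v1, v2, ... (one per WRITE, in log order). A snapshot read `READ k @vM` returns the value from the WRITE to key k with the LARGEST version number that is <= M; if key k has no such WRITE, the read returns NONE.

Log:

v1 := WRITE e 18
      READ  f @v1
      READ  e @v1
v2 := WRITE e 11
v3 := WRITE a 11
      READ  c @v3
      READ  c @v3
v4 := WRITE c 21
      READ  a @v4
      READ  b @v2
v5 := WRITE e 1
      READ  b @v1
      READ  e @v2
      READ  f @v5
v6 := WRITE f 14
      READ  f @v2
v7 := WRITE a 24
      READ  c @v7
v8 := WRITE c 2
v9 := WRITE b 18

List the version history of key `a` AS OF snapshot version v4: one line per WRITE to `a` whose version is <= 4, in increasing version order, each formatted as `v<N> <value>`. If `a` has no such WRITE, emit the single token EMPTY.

Answer: v3 11

Derivation:
Scan writes for key=a with version <= 4:
  v1 WRITE e 18 -> skip
  v2 WRITE e 11 -> skip
  v3 WRITE a 11 -> keep
  v4 WRITE c 21 -> skip
  v5 WRITE e 1 -> skip
  v6 WRITE f 14 -> skip
  v7 WRITE a 24 -> drop (> snap)
  v8 WRITE c 2 -> skip
  v9 WRITE b 18 -> skip
Collected: [(3, 11)]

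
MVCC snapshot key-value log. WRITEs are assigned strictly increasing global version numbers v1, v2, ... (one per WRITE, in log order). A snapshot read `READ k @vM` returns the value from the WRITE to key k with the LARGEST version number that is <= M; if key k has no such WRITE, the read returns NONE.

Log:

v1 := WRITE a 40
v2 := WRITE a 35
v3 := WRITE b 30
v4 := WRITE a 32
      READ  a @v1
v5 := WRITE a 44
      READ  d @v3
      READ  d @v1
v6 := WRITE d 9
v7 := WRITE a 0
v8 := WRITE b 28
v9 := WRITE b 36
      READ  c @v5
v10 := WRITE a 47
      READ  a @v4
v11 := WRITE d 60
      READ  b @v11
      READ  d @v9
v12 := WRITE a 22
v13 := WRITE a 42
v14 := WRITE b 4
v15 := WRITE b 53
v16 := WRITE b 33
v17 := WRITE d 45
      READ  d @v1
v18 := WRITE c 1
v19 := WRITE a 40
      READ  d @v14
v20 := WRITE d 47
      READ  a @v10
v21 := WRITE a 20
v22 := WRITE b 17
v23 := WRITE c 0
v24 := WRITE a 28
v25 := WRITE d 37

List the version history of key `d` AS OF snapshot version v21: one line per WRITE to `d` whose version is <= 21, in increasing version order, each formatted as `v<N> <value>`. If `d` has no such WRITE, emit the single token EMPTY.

Answer: v6 9
v11 60
v17 45
v20 47

Derivation:
Scan writes for key=d with version <= 21:
  v1 WRITE a 40 -> skip
  v2 WRITE a 35 -> skip
  v3 WRITE b 30 -> skip
  v4 WRITE a 32 -> skip
  v5 WRITE a 44 -> skip
  v6 WRITE d 9 -> keep
  v7 WRITE a 0 -> skip
  v8 WRITE b 28 -> skip
  v9 WRITE b 36 -> skip
  v10 WRITE a 47 -> skip
  v11 WRITE d 60 -> keep
  v12 WRITE a 22 -> skip
  v13 WRITE a 42 -> skip
  v14 WRITE b 4 -> skip
  v15 WRITE b 53 -> skip
  v16 WRITE b 33 -> skip
  v17 WRITE d 45 -> keep
  v18 WRITE c 1 -> skip
  v19 WRITE a 40 -> skip
  v20 WRITE d 47 -> keep
  v21 WRITE a 20 -> skip
  v22 WRITE b 17 -> skip
  v23 WRITE c 0 -> skip
  v24 WRITE a 28 -> skip
  v25 WRITE d 37 -> drop (> snap)
Collected: [(6, 9), (11, 60), (17, 45), (20, 47)]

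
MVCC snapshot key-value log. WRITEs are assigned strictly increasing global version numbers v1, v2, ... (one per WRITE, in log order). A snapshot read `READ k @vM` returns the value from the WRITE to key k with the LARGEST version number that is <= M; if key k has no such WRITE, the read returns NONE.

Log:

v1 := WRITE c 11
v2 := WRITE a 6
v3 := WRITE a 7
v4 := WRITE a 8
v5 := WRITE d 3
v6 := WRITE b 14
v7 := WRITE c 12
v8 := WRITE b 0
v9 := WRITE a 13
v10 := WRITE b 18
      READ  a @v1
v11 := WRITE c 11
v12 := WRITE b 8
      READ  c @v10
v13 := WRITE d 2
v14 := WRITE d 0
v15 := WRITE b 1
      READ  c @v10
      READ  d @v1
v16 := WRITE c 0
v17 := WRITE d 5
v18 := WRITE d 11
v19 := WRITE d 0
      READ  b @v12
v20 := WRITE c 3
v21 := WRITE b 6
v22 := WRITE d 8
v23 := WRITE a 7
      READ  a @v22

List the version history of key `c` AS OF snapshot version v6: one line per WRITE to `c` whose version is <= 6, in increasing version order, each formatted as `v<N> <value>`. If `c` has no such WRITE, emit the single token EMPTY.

Answer: v1 11

Derivation:
Scan writes for key=c with version <= 6:
  v1 WRITE c 11 -> keep
  v2 WRITE a 6 -> skip
  v3 WRITE a 7 -> skip
  v4 WRITE a 8 -> skip
  v5 WRITE d 3 -> skip
  v6 WRITE b 14 -> skip
  v7 WRITE c 12 -> drop (> snap)
  v8 WRITE b 0 -> skip
  v9 WRITE a 13 -> skip
  v10 WRITE b 18 -> skip
  v11 WRITE c 11 -> drop (> snap)
  v12 WRITE b 8 -> skip
  v13 WRITE d 2 -> skip
  v14 WRITE d 0 -> skip
  v15 WRITE b 1 -> skip
  v16 WRITE c 0 -> drop (> snap)
  v17 WRITE d 5 -> skip
  v18 WRITE d 11 -> skip
  v19 WRITE d 0 -> skip
  v20 WRITE c 3 -> drop (> snap)
  v21 WRITE b 6 -> skip
  v22 WRITE d 8 -> skip
  v23 WRITE a 7 -> skip
Collected: [(1, 11)]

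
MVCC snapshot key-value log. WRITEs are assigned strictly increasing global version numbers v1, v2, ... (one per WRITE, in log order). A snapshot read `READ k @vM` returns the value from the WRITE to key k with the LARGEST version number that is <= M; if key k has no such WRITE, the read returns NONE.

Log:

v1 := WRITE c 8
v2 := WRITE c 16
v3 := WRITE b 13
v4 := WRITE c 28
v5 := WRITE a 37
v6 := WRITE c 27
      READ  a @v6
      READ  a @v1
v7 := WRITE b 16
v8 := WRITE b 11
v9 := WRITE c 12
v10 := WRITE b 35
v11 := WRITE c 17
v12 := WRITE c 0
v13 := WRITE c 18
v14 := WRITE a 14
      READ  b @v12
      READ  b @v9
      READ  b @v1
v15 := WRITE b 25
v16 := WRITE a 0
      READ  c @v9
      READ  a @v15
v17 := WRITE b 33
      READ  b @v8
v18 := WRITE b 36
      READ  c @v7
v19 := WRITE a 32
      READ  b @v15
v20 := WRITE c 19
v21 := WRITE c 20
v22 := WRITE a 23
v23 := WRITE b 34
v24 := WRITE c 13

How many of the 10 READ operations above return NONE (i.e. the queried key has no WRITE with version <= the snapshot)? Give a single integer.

Answer: 2

Derivation:
v1: WRITE c=8  (c history now [(1, 8)])
v2: WRITE c=16  (c history now [(1, 8), (2, 16)])
v3: WRITE b=13  (b history now [(3, 13)])
v4: WRITE c=28  (c history now [(1, 8), (2, 16), (4, 28)])
v5: WRITE a=37  (a history now [(5, 37)])
v6: WRITE c=27  (c history now [(1, 8), (2, 16), (4, 28), (6, 27)])
READ a @v6: history=[(5, 37)] -> pick v5 -> 37
READ a @v1: history=[(5, 37)] -> no version <= 1 -> NONE
v7: WRITE b=16  (b history now [(3, 13), (7, 16)])
v8: WRITE b=11  (b history now [(3, 13), (7, 16), (8, 11)])
v9: WRITE c=12  (c history now [(1, 8), (2, 16), (4, 28), (6, 27), (9, 12)])
v10: WRITE b=35  (b history now [(3, 13), (7, 16), (8, 11), (10, 35)])
v11: WRITE c=17  (c history now [(1, 8), (2, 16), (4, 28), (6, 27), (9, 12), (11, 17)])
v12: WRITE c=0  (c history now [(1, 8), (2, 16), (4, 28), (6, 27), (9, 12), (11, 17), (12, 0)])
v13: WRITE c=18  (c history now [(1, 8), (2, 16), (4, 28), (6, 27), (9, 12), (11, 17), (12, 0), (13, 18)])
v14: WRITE a=14  (a history now [(5, 37), (14, 14)])
READ b @v12: history=[(3, 13), (7, 16), (8, 11), (10, 35)] -> pick v10 -> 35
READ b @v9: history=[(3, 13), (7, 16), (8, 11), (10, 35)] -> pick v8 -> 11
READ b @v1: history=[(3, 13), (7, 16), (8, 11), (10, 35)] -> no version <= 1 -> NONE
v15: WRITE b=25  (b history now [(3, 13), (7, 16), (8, 11), (10, 35), (15, 25)])
v16: WRITE a=0  (a history now [(5, 37), (14, 14), (16, 0)])
READ c @v9: history=[(1, 8), (2, 16), (4, 28), (6, 27), (9, 12), (11, 17), (12, 0), (13, 18)] -> pick v9 -> 12
READ a @v15: history=[(5, 37), (14, 14), (16, 0)] -> pick v14 -> 14
v17: WRITE b=33  (b history now [(3, 13), (7, 16), (8, 11), (10, 35), (15, 25), (17, 33)])
READ b @v8: history=[(3, 13), (7, 16), (8, 11), (10, 35), (15, 25), (17, 33)] -> pick v8 -> 11
v18: WRITE b=36  (b history now [(3, 13), (7, 16), (8, 11), (10, 35), (15, 25), (17, 33), (18, 36)])
READ c @v7: history=[(1, 8), (2, 16), (4, 28), (6, 27), (9, 12), (11, 17), (12, 0), (13, 18)] -> pick v6 -> 27
v19: WRITE a=32  (a history now [(5, 37), (14, 14), (16, 0), (19, 32)])
READ b @v15: history=[(3, 13), (7, 16), (8, 11), (10, 35), (15, 25), (17, 33), (18, 36)] -> pick v15 -> 25
v20: WRITE c=19  (c history now [(1, 8), (2, 16), (4, 28), (6, 27), (9, 12), (11, 17), (12, 0), (13, 18), (20, 19)])
v21: WRITE c=20  (c history now [(1, 8), (2, 16), (4, 28), (6, 27), (9, 12), (11, 17), (12, 0), (13, 18), (20, 19), (21, 20)])
v22: WRITE a=23  (a history now [(5, 37), (14, 14), (16, 0), (19, 32), (22, 23)])
v23: WRITE b=34  (b history now [(3, 13), (7, 16), (8, 11), (10, 35), (15, 25), (17, 33), (18, 36), (23, 34)])
v24: WRITE c=13  (c history now [(1, 8), (2, 16), (4, 28), (6, 27), (9, 12), (11, 17), (12, 0), (13, 18), (20, 19), (21, 20), (24, 13)])
Read results in order: ['37', 'NONE', '35', '11', 'NONE', '12', '14', '11', '27', '25']
NONE count = 2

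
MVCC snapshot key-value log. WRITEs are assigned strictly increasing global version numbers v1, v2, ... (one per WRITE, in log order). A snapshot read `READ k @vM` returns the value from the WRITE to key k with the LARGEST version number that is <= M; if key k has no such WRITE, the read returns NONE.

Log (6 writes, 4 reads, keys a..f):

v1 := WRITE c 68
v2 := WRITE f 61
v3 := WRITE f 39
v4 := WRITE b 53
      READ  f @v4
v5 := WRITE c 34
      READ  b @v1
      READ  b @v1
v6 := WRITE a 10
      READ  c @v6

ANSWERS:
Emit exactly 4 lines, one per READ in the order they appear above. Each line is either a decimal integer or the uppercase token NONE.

v1: WRITE c=68  (c history now [(1, 68)])
v2: WRITE f=61  (f history now [(2, 61)])
v3: WRITE f=39  (f history now [(2, 61), (3, 39)])
v4: WRITE b=53  (b history now [(4, 53)])
READ f @v4: history=[(2, 61), (3, 39)] -> pick v3 -> 39
v5: WRITE c=34  (c history now [(1, 68), (5, 34)])
READ b @v1: history=[(4, 53)] -> no version <= 1 -> NONE
READ b @v1: history=[(4, 53)] -> no version <= 1 -> NONE
v6: WRITE a=10  (a history now [(6, 10)])
READ c @v6: history=[(1, 68), (5, 34)] -> pick v5 -> 34

Answer: 39
NONE
NONE
34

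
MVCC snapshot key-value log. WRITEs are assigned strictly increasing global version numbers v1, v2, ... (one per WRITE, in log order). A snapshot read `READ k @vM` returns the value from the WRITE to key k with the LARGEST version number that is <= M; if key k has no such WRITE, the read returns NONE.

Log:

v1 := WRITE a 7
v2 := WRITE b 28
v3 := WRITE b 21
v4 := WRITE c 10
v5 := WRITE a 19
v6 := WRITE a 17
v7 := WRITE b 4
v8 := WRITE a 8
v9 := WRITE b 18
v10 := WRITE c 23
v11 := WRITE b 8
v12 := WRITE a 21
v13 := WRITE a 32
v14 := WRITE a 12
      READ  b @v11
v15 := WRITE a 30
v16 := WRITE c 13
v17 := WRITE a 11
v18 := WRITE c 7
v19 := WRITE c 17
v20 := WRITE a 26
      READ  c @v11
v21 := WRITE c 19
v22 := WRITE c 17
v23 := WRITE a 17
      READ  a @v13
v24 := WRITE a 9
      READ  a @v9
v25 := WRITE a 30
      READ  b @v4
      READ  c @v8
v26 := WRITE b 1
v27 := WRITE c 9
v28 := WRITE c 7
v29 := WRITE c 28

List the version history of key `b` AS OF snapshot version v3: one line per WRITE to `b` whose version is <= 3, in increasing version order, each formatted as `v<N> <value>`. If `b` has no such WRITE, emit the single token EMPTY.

Scan writes for key=b with version <= 3:
  v1 WRITE a 7 -> skip
  v2 WRITE b 28 -> keep
  v3 WRITE b 21 -> keep
  v4 WRITE c 10 -> skip
  v5 WRITE a 19 -> skip
  v6 WRITE a 17 -> skip
  v7 WRITE b 4 -> drop (> snap)
  v8 WRITE a 8 -> skip
  v9 WRITE b 18 -> drop (> snap)
  v10 WRITE c 23 -> skip
  v11 WRITE b 8 -> drop (> snap)
  v12 WRITE a 21 -> skip
  v13 WRITE a 32 -> skip
  v14 WRITE a 12 -> skip
  v15 WRITE a 30 -> skip
  v16 WRITE c 13 -> skip
  v17 WRITE a 11 -> skip
  v18 WRITE c 7 -> skip
  v19 WRITE c 17 -> skip
  v20 WRITE a 26 -> skip
  v21 WRITE c 19 -> skip
  v22 WRITE c 17 -> skip
  v23 WRITE a 17 -> skip
  v24 WRITE a 9 -> skip
  v25 WRITE a 30 -> skip
  v26 WRITE b 1 -> drop (> snap)
  v27 WRITE c 9 -> skip
  v28 WRITE c 7 -> skip
  v29 WRITE c 28 -> skip
Collected: [(2, 28), (3, 21)]

Answer: v2 28
v3 21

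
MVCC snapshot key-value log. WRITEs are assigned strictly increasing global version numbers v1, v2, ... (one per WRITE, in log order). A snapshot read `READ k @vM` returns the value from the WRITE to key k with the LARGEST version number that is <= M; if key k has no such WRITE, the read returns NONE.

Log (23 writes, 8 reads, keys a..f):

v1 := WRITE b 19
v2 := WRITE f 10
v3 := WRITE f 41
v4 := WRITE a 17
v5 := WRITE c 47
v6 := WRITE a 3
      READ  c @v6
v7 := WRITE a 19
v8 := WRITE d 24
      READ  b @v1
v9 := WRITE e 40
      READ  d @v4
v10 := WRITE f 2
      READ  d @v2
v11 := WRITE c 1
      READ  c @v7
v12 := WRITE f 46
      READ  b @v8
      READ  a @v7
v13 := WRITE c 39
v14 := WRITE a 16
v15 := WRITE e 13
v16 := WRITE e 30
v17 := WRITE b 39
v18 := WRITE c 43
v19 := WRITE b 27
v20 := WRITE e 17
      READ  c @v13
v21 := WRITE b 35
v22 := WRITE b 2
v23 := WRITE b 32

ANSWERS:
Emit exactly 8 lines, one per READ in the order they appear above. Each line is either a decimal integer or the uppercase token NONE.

v1: WRITE b=19  (b history now [(1, 19)])
v2: WRITE f=10  (f history now [(2, 10)])
v3: WRITE f=41  (f history now [(2, 10), (3, 41)])
v4: WRITE a=17  (a history now [(4, 17)])
v5: WRITE c=47  (c history now [(5, 47)])
v6: WRITE a=3  (a history now [(4, 17), (6, 3)])
READ c @v6: history=[(5, 47)] -> pick v5 -> 47
v7: WRITE a=19  (a history now [(4, 17), (6, 3), (7, 19)])
v8: WRITE d=24  (d history now [(8, 24)])
READ b @v1: history=[(1, 19)] -> pick v1 -> 19
v9: WRITE e=40  (e history now [(9, 40)])
READ d @v4: history=[(8, 24)] -> no version <= 4 -> NONE
v10: WRITE f=2  (f history now [(2, 10), (3, 41), (10, 2)])
READ d @v2: history=[(8, 24)] -> no version <= 2 -> NONE
v11: WRITE c=1  (c history now [(5, 47), (11, 1)])
READ c @v7: history=[(5, 47), (11, 1)] -> pick v5 -> 47
v12: WRITE f=46  (f history now [(2, 10), (3, 41), (10, 2), (12, 46)])
READ b @v8: history=[(1, 19)] -> pick v1 -> 19
READ a @v7: history=[(4, 17), (6, 3), (7, 19)] -> pick v7 -> 19
v13: WRITE c=39  (c history now [(5, 47), (11, 1), (13, 39)])
v14: WRITE a=16  (a history now [(4, 17), (6, 3), (7, 19), (14, 16)])
v15: WRITE e=13  (e history now [(9, 40), (15, 13)])
v16: WRITE e=30  (e history now [(9, 40), (15, 13), (16, 30)])
v17: WRITE b=39  (b history now [(1, 19), (17, 39)])
v18: WRITE c=43  (c history now [(5, 47), (11, 1), (13, 39), (18, 43)])
v19: WRITE b=27  (b history now [(1, 19), (17, 39), (19, 27)])
v20: WRITE e=17  (e history now [(9, 40), (15, 13), (16, 30), (20, 17)])
READ c @v13: history=[(5, 47), (11, 1), (13, 39), (18, 43)] -> pick v13 -> 39
v21: WRITE b=35  (b history now [(1, 19), (17, 39), (19, 27), (21, 35)])
v22: WRITE b=2  (b history now [(1, 19), (17, 39), (19, 27), (21, 35), (22, 2)])
v23: WRITE b=32  (b history now [(1, 19), (17, 39), (19, 27), (21, 35), (22, 2), (23, 32)])

Answer: 47
19
NONE
NONE
47
19
19
39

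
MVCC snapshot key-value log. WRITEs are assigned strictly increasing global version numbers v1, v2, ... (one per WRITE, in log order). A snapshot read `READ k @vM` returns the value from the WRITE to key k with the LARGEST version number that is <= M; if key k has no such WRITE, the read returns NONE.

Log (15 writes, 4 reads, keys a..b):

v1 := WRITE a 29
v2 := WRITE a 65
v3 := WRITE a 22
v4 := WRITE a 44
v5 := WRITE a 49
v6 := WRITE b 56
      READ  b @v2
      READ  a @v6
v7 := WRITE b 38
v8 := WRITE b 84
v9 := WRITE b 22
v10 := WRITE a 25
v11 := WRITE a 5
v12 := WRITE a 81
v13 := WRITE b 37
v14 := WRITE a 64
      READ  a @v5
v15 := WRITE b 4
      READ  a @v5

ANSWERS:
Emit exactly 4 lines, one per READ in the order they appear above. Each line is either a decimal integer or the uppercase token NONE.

v1: WRITE a=29  (a history now [(1, 29)])
v2: WRITE a=65  (a history now [(1, 29), (2, 65)])
v3: WRITE a=22  (a history now [(1, 29), (2, 65), (3, 22)])
v4: WRITE a=44  (a history now [(1, 29), (2, 65), (3, 22), (4, 44)])
v5: WRITE a=49  (a history now [(1, 29), (2, 65), (3, 22), (4, 44), (5, 49)])
v6: WRITE b=56  (b history now [(6, 56)])
READ b @v2: history=[(6, 56)] -> no version <= 2 -> NONE
READ a @v6: history=[(1, 29), (2, 65), (3, 22), (4, 44), (5, 49)] -> pick v5 -> 49
v7: WRITE b=38  (b history now [(6, 56), (7, 38)])
v8: WRITE b=84  (b history now [(6, 56), (7, 38), (8, 84)])
v9: WRITE b=22  (b history now [(6, 56), (7, 38), (8, 84), (9, 22)])
v10: WRITE a=25  (a history now [(1, 29), (2, 65), (3, 22), (4, 44), (5, 49), (10, 25)])
v11: WRITE a=5  (a history now [(1, 29), (2, 65), (3, 22), (4, 44), (5, 49), (10, 25), (11, 5)])
v12: WRITE a=81  (a history now [(1, 29), (2, 65), (3, 22), (4, 44), (5, 49), (10, 25), (11, 5), (12, 81)])
v13: WRITE b=37  (b history now [(6, 56), (7, 38), (8, 84), (9, 22), (13, 37)])
v14: WRITE a=64  (a history now [(1, 29), (2, 65), (3, 22), (4, 44), (5, 49), (10, 25), (11, 5), (12, 81), (14, 64)])
READ a @v5: history=[(1, 29), (2, 65), (3, 22), (4, 44), (5, 49), (10, 25), (11, 5), (12, 81), (14, 64)] -> pick v5 -> 49
v15: WRITE b=4  (b history now [(6, 56), (7, 38), (8, 84), (9, 22), (13, 37), (15, 4)])
READ a @v5: history=[(1, 29), (2, 65), (3, 22), (4, 44), (5, 49), (10, 25), (11, 5), (12, 81), (14, 64)] -> pick v5 -> 49

Answer: NONE
49
49
49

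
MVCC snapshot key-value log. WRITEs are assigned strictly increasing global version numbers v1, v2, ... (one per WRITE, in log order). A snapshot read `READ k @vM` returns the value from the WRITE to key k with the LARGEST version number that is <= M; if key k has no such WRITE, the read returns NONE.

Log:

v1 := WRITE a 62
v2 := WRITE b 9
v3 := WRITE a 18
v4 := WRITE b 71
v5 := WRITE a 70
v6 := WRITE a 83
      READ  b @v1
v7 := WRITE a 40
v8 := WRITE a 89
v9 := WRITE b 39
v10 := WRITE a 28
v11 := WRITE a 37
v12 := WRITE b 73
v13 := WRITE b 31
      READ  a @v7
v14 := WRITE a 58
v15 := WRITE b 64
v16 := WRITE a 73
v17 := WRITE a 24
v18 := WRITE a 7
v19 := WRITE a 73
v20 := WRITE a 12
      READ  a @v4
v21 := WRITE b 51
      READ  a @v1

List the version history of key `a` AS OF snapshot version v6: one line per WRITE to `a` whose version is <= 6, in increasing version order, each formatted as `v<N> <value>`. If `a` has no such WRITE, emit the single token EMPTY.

Answer: v1 62
v3 18
v5 70
v6 83

Derivation:
Scan writes for key=a with version <= 6:
  v1 WRITE a 62 -> keep
  v2 WRITE b 9 -> skip
  v3 WRITE a 18 -> keep
  v4 WRITE b 71 -> skip
  v5 WRITE a 70 -> keep
  v6 WRITE a 83 -> keep
  v7 WRITE a 40 -> drop (> snap)
  v8 WRITE a 89 -> drop (> snap)
  v9 WRITE b 39 -> skip
  v10 WRITE a 28 -> drop (> snap)
  v11 WRITE a 37 -> drop (> snap)
  v12 WRITE b 73 -> skip
  v13 WRITE b 31 -> skip
  v14 WRITE a 58 -> drop (> snap)
  v15 WRITE b 64 -> skip
  v16 WRITE a 73 -> drop (> snap)
  v17 WRITE a 24 -> drop (> snap)
  v18 WRITE a 7 -> drop (> snap)
  v19 WRITE a 73 -> drop (> snap)
  v20 WRITE a 12 -> drop (> snap)
  v21 WRITE b 51 -> skip
Collected: [(1, 62), (3, 18), (5, 70), (6, 83)]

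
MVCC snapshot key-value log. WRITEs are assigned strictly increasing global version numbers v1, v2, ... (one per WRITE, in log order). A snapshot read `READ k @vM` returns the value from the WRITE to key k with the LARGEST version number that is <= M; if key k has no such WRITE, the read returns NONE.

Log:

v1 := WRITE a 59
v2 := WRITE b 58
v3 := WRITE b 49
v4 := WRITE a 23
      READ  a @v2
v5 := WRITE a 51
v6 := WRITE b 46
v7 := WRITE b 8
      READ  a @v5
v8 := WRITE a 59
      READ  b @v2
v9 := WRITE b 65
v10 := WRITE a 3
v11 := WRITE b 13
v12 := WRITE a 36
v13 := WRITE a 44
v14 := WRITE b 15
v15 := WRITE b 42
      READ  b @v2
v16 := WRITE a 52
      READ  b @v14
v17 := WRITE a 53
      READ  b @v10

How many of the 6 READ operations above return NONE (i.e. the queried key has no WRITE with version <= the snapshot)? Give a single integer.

v1: WRITE a=59  (a history now [(1, 59)])
v2: WRITE b=58  (b history now [(2, 58)])
v3: WRITE b=49  (b history now [(2, 58), (3, 49)])
v4: WRITE a=23  (a history now [(1, 59), (4, 23)])
READ a @v2: history=[(1, 59), (4, 23)] -> pick v1 -> 59
v5: WRITE a=51  (a history now [(1, 59), (4, 23), (5, 51)])
v6: WRITE b=46  (b history now [(2, 58), (3, 49), (6, 46)])
v7: WRITE b=8  (b history now [(2, 58), (3, 49), (6, 46), (7, 8)])
READ a @v5: history=[(1, 59), (4, 23), (5, 51)] -> pick v5 -> 51
v8: WRITE a=59  (a history now [(1, 59), (4, 23), (5, 51), (8, 59)])
READ b @v2: history=[(2, 58), (3, 49), (6, 46), (7, 8)] -> pick v2 -> 58
v9: WRITE b=65  (b history now [(2, 58), (3, 49), (6, 46), (7, 8), (9, 65)])
v10: WRITE a=3  (a history now [(1, 59), (4, 23), (5, 51), (8, 59), (10, 3)])
v11: WRITE b=13  (b history now [(2, 58), (3, 49), (6, 46), (7, 8), (9, 65), (11, 13)])
v12: WRITE a=36  (a history now [(1, 59), (4, 23), (5, 51), (8, 59), (10, 3), (12, 36)])
v13: WRITE a=44  (a history now [(1, 59), (4, 23), (5, 51), (8, 59), (10, 3), (12, 36), (13, 44)])
v14: WRITE b=15  (b history now [(2, 58), (3, 49), (6, 46), (7, 8), (9, 65), (11, 13), (14, 15)])
v15: WRITE b=42  (b history now [(2, 58), (3, 49), (6, 46), (7, 8), (9, 65), (11, 13), (14, 15), (15, 42)])
READ b @v2: history=[(2, 58), (3, 49), (6, 46), (7, 8), (9, 65), (11, 13), (14, 15), (15, 42)] -> pick v2 -> 58
v16: WRITE a=52  (a history now [(1, 59), (4, 23), (5, 51), (8, 59), (10, 3), (12, 36), (13, 44), (16, 52)])
READ b @v14: history=[(2, 58), (3, 49), (6, 46), (7, 8), (9, 65), (11, 13), (14, 15), (15, 42)] -> pick v14 -> 15
v17: WRITE a=53  (a history now [(1, 59), (4, 23), (5, 51), (8, 59), (10, 3), (12, 36), (13, 44), (16, 52), (17, 53)])
READ b @v10: history=[(2, 58), (3, 49), (6, 46), (7, 8), (9, 65), (11, 13), (14, 15), (15, 42)] -> pick v9 -> 65
Read results in order: ['59', '51', '58', '58', '15', '65']
NONE count = 0

Answer: 0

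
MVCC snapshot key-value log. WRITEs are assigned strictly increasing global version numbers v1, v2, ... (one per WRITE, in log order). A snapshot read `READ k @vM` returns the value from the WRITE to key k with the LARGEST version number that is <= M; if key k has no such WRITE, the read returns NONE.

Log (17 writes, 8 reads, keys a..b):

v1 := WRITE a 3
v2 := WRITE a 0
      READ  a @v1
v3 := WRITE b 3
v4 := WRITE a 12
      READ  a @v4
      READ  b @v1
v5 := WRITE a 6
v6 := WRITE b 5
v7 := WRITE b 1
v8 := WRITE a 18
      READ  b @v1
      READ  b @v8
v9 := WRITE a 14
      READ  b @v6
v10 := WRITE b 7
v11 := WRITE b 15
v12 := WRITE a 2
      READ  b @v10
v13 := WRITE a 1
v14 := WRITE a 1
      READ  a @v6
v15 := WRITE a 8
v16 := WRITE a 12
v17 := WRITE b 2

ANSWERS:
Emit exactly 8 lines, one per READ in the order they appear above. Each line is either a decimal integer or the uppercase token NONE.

v1: WRITE a=3  (a history now [(1, 3)])
v2: WRITE a=0  (a history now [(1, 3), (2, 0)])
READ a @v1: history=[(1, 3), (2, 0)] -> pick v1 -> 3
v3: WRITE b=3  (b history now [(3, 3)])
v4: WRITE a=12  (a history now [(1, 3), (2, 0), (4, 12)])
READ a @v4: history=[(1, 3), (2, 0), (4, 12)] -> pick v4 -> 12
READ b @v1: history=[(3, 3)] -> no version <= 1 -> NONE
v5: WRITE a=6  (a history now [(1, 3), (2, 0), (4, 12), (5, 6)])
v6: WRITE b=5  (b history now [(3, 3), (6, 5)])
v7: WRITE b=1  (b history now [(3, 3), (6, 5), (7, 1)])
v8: WRITE a=18  (a history now [(1, 3), (2, 0), (4, 12), (5, 6), (8, 18)])
READ b @v1: history=[(3, 3), (6, 5), (7, 1)] -> no version <= 1 -> NONE
READ b @v8: history=[(3, 3), (6, 5), (7, 1)] -> pick v7 -> 1
v9: WRITE a=14  (a history now [(1, 3), (2, 0), (4, 12), (5, 6), (8, 18), (9, 14)])
READ b @v6: history=[(3, 3), (6, 5), (7, 1)] -> pick v6 -> 5
v10: WRITE b=7  (b history now [(3, 3), (6, 5), (7, 1), (10, 7)])
v11: WRITE b=15  (b history now [(3, 3), (6, 5), (7, 1), (10, 7), (11, 15)])
v12: WRITE a=2  (a history now [(1, 3), (2, 0), (4, 12), (5, 6), (8, 18), (9, 14), (12, 2)])
READ b @v10: history=[(3, 3), (6, 5), (7, 1), (10, 7), (11, 15)] -> pick v10 -> 7
v13: WRITE a=1  (a history now [(1, 3), (2, 0), (4, 12), (5, 6), (8, 18), (9, 14), (12, 2), (13, 1)])
v14: WRITE a=1  (a history now [(1, 3), (2, 0), (4, 12), (5, 6), (8, 18), (9, 14), (12, 2), (13, 1), (14, 1)])
READ a @v6: history=[(1, 3), (2, 0), (4, 12), (5, 6), (8, 18), (9, 14), (12, 2), (13, 1), (14, 1)] -> pick v5 -> 6
v15: WRITE a=8  (a history now [(1, 3), (2, 0), (4, 12), (5, 6), (8, 18), (9, 14), (12, 2), (13, 1), (14, 1), (15, 8)])
v16: WRITE a=12  (a history now [(1, 3), (2, 0), (4, 12), (5, 6), (8, 18), (9, 14), (12, 2), (13, 1), (14, 1), (15, 8), (16, 12)])
v17: WRITE b=2  (b history now [(3, 3), (6, 5), (7, 1), (10, 7), (11, 15), (17, 2)])

Answer: 3
12
NONE
NONE
1
5
7
6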